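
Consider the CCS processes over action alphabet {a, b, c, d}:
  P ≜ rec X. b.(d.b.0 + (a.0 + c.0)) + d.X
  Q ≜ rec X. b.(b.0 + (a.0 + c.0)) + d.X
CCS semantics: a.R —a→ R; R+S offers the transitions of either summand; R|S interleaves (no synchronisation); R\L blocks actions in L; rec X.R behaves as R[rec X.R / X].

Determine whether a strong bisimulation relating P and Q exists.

NO

Reachable graph of P (4 states):
  m0 = rec X. b.(d.b.0 + (a.0 + c.0)) + d.X ⊢ —b→ m1, —d→ m0
  m1 = d.b.0 + (a.0 + c.0) ⊢ —a→ m2, —c→ m2, —d→ m3
  m2 = 0 ⊢ (no moves)
  m3 = b.0 ⊢ —b→ m2
Reachable graph of Q (3 states):
  n0 = rec X. b.(b.0 + (a.0 + c.0)) + d.X ⊢ —b→ n1, —d→ n0
  n1 = b.0 + (a.0 + c.0) ⊢ —a→ n2, —b→ n2, —c→ n2
  n2 = 0 ⊢ (no moves)
Partition-refinement fixed point:
  B0 = {m0}
  B1 = {m1}
  B2 = {m2, n2}
  B3 = {m3}
  B4 = {n0}
  B5 = {n1}
m0 ∈ B0, n0 ∈ B4 → different blocks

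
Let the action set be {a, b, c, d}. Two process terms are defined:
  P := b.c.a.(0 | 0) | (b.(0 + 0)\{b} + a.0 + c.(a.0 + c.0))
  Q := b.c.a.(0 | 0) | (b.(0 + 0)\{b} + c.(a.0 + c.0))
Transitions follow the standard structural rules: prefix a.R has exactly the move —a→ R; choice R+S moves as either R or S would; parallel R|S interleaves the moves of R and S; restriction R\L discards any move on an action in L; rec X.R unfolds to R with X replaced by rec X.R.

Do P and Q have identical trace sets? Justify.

traces(P) ≠ traces(Q) — witness ⟨a⟩

LTS(P): 16 reachable states
  p0 = b.c.a.(0 | 0) | (b.(0 + 0)\{b} + a.0 + c.(a.0 + c.0)) ⊢ =a=> p1, =b=> p2, =b=> p3, =c=> p4
  p1 = b.c.a.(0 | 0) | 0 ⊢ =b=> p5
  p2 = b.c.a.(0 | 0) | (0 + 0)\{b} ⊢ =b=> p6
  p3 = c.a.(0 | 0) | (b.(0 + 0)\{b} + a.0 + c.(a.0 + c.0)) ⊢ =a=> p5, =b=> p6, =c=> p7, =c=> p8
  p4 = b.c.a.(0 | 0) | (a.0 + c.0) ⊢ =a=> p1, =b=> p8, =c=> p1
  p5 = c.a.(0 | 0) | 0 ⊢ =c=> p9
  p6 = c.a.(0 | 0) | (0 + 0)\{b} ⊢ =c=> p10
  p7 = a.(0 | 0) | (b.(0 + 0)\{b} + a.0 + c.(a.0 + c.0)) ⊢ =a=> p11, =a=> p9, =b=> p10, =c=> p12
  p8 = c.a.(0 | 0) | (a.0 + c.0) ⊢ =a=> p5, =c=> p12, =c=> p5
  p9 = a.(0 | 0) | 0 ⊢ =a=> p13
  p10 = a.(0 | 0) | (0 + 0)\{b} ⊢ =a=> p14
  p11 = 0 | 0 | (b.(0 + 0)\{b} + a.0 + c.(a.0 + c.0)) ⊢ =a=> p13, =b=> p14, =c=> p15
  p12 = a.(0 | 0) | (a.0 + c.0) ⊢ =a=> p15, =a=> p9, =c=> p9
  p13 = 0 | 0 | 0 ⊢ ∅
  p14 = 0 | 0 | (0 + 0)\{b} ⊢ ∅
  p15 = 0 | 0 | (a.0 + c.0) ⊢ =a=> p13, =c=> p13
LTS(Q): 16 reachable states
  q0 = b.c.a.(0 | 0) | (b.(0 + 0)\{b} + c.(a.0 + c.0)) ⊢ =b=> q1, =b=> q2, =c=> q3
  q1 = b.c.a.(0 | 0) | (0 + 0)\{b} ⊢ =b=> q4
  q2 = c.a.(0 | 0) | (b.(0 + 0)\{b} + c.(a.0 + c.0)) ⊢ =b=> q4, =c=> q5, =c=> q6
  q3 = b.c.a.(0 | 0) | (a.0 + c.0) ⊢ =a=> q7, =b=> q6, =c=> q7
  q4 = c.a.(0 | 0) | (0 + 0)\{b} ⊢ =c=> q8
  q5 = a.(0 | 0) | (b.(0 + 0)\{b} + c.(a.0 + c.0)) ⊢ =a=> q9, =b=> q8, =c=> q10
  q6 = c.a.(0 | 0) | (a.0 + c.0) ⊢ =a=> q11, =c=> q10, =c=> q11
  q7 = b.c.a.(0 | 0) | 0 ⊢ =b=> q11
  q8 = a.(0 | 0) | (0 + 0)\{b} ⊢ =a=> q12
  q9 = 0 | 0 | (b.(0 + 0)\{b} + c.(a.0 + c.0)) ⊢ =b=> q12, =c=> q13
  q10 = a.(0 | 0) | (a.0 + c.0) ⊢ =a=> q13, =a=> q14, =c=> q14
  q11 = c.a.(0 | 0) | 0 ⊢ =c=> q14
  q12 = 0 | 0 | (0 + 0)\{b} ⊢ ∅
  q13 = 0 | 0 | (a.0 + c.0) ⊢ =a=> q15, =c=> q15
  q14 = a.(0 | 0) | 0 ⊢ =a=> q15
  q15 = 0 | 0 | 0 ⊢ ∅
Executing a from P (initial set {p0}):
  step 1 (a): {p1}
  P completes σ.
Executing a from Q (initial set {q0}):
  step 1 (a): ∅  — Q cannot continue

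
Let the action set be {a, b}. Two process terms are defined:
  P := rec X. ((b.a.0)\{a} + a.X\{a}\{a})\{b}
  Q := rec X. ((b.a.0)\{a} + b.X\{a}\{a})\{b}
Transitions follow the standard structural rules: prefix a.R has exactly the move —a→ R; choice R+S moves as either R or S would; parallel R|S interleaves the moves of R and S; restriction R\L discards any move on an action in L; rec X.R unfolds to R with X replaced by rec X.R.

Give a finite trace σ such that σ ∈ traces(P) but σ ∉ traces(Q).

a

P's transition system — 2 states:
  p0 = rec X. ((b.a.0)\{a} + a.X\{a}\{a})\{b} → --a--▸ p1
  p1 = (rec X. ((b.a.0)\{a} + a.X\{a}\{a})\{b})\{a}\{a}\{b} → ·
Q's transition system — 1 states:
  q0 = rec X. ((b.a.0)\{a} + b.X\{a}\{a})\{b} → ·
Executing a from P (initial set {p0}):
  step 1 (a): {p1}
  P completes σ.
Executing a from Q (initial set {q0}):
  step 1 (a): ∅  — Q cannot continue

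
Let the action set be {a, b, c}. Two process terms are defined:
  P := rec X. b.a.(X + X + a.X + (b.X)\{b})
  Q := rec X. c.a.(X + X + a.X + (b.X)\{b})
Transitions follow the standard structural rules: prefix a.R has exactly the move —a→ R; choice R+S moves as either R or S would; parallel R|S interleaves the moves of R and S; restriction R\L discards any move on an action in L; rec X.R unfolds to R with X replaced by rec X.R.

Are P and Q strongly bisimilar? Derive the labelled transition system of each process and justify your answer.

not bisimilar

Reachable graph of P (3 states):
  m0 = rec X. b.a.(X + X + a.X + (b.X)\{b}) has moves --b--▸ m1
  m1 = a.((rec X. b.a.(X + X + a.X + (b.X)\{b})) + (rec X. b.a.(X + X + a.X + (b.X)\{b})) + a.(rec X. b.a.(X + X + a.X + (b.X)\{b})) + (b.(rec X. b.a.(X + X + a.X + (b.X)\{b})))\{b}) has moves --a--▸ m2
  m2 = (rec X. b.a.(X + X + a.X + (b.X)\{b})) + (rec X. b.a.(X + X + a.X + (b.X)\{b})) + a.(rec X. b.a.(X + X + a.X + (b.X)\{b})) + (b.(rec X. b.a.(X + X + a.X + (b.X)\{b})))\{b} has moves --a--▸ m0, --b--▸ m1
Reachable graph of Q (3 states):
  n0 = rec X. c.a.(X + X + a.X + (b.X)\{b}) has moves --c--▸ n1
  n1 = a.((rec X. c.a.(X + X + a.X + (b.X)\{b})) + (rec X. c.a.(X + X + a.X + (b.X)\{b})) + a.(rec X. c.a.(X + X + a.X + (b.X)\{b})) + (b.(rec X. c.a.(X + X + a.X + (b.X)\{b})))\{b}) has moves --a--▸ n2
  n2 = (rec X. c.a.(X + X + a.X + (b.X)\{b})) + (rec X. c.a.(X + X + a.X + (b.X)\{b})) + a.(rec X. c.a.(X + X + a.X + (b.X)\{b})) + (b.(rec X. c.a.(X + X + a.X + (b.X)\{b})))\{b} has moves --a--▸ n0, --c--▸ n1
Bisimilarity quotient blocks:
  B0 = {m0}
  B1 = {m1}
  B2 = {m2}
  B3 = {n0}
  B4 = {n1}
  B5 = {n2}
m0 ∈ B0, n0 ∈ B3 → different blocks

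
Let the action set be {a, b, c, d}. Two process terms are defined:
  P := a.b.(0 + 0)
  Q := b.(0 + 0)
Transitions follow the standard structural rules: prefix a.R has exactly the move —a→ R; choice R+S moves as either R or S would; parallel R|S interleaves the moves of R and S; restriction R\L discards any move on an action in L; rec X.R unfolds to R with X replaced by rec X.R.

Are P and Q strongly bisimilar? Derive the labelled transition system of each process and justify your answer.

NO

P's transition system — 3 states:
  u0 = a.b.(0 + 0) ⊢ —a→ u1
  u1 = b.(0 + 0) ⊢ —b→ u2
  u2 = 0 + 0 ⊢ ·
Q's transition system — 2 states:
  v0 = b.(0 + 0) ⊢ —b→ v1
  v1 = 0 + 0 ⊢ ·
Coarsest stable partition (strong bisimilarity classes):
  B0 = {u0}
  B1 = {u1, v0}
  B2 = {u2, v1}
u0 ∈ B0, v0 ∈ B1 → different blocks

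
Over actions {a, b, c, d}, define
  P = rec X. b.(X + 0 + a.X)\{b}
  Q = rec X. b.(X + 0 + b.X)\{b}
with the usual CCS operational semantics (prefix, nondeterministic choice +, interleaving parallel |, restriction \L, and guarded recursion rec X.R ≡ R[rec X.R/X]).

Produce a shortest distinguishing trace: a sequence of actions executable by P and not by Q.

ba

LTS(P): 3 reachable states
  m0 = rec X. b.(X + 0 + a.X)\{b} | =b=> m1
  m1 = ((rec X. b.(X + 0 + a.X)\{b}) + 0 + a.(rec X. b.(X + 0 + a.X)\{b}))\{b} | =a=> m2
  m2 = (rec X. b.(X + 0 + a.X)\{b})\{b} | stopped
LTS(Q): 2 reachable states
  n0 = rec X. b.(X + 0 + b.X)\{b} | =b=> n1
  n1 = ((rec X. b.(X + 0 + b.X)\{b}) + 0 + b.(rec X. b.(X + 0 + b.X)\{b}))\{b} | stopped
Trace ⟨ba⟩ through P, begin at {m0}:
  after b @ step 1: {m1}
  after a @ step 2: {m2}
  — P admits the full trace.
Trace ⟨ba⟩ through Q, begin at {n0}:
  after b @ step 1: {n1}
  after a @ step 2: no successor for Q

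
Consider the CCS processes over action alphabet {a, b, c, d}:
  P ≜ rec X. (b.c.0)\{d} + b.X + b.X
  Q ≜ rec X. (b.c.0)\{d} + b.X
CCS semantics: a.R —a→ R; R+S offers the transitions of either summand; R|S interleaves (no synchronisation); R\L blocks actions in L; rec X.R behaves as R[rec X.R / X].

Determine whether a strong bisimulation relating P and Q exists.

bisimilar

LTS(P): 3 reachable states
  s0 = rec X. (b.c.0)\{d} + b.X + b.X has moves ··b··> s0, ··b··> s1
  s1 = (c.0)\{d} has moves ··c··> s2
  s2 = 0\{d} has moves (no moves)
LTS(Q): 3 reachable states
  t0 = rec X. (b.c.0)\{d} + b.X has moves ··b··> t0, ··b··> t1
  t1 = (c.0)\{d} has moves ··c··> t2
  t2 = 0\{d} has moves (no moves)
Bisimilarity quotient blocks:
  B0 = {s0, t0}
  B1 = {s1, t1}
  B2 = {s2, t2}
s0 ∈ B0, t0 ∈ B0 → same block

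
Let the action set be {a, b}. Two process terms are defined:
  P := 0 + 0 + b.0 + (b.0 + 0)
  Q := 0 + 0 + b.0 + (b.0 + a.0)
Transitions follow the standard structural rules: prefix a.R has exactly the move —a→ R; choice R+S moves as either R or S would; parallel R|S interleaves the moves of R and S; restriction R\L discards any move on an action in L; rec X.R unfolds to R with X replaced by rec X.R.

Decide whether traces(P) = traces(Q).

NO — witness ⟨a⟩

Reachable graph of P (2 states):
  m0 = 0 + 0 + b.0 + (b.0 + 0) ⊢ --b--▸ m1
  m1 = 0 ⊢ ∅
Reachable graph of Q (2 states):
  n0 = 0 + 0 + b.0 + (b.0 + a.0) ⊢ --a--▸ n1, --b--▸ n1
  n1 = 0 ⊢ ∅
Run σ = ⟨a⟩ on Q: start {n0}
  [1] a ⇒ {n1}
  Q completes σ.
Run σ = ⟨a⟩ on P: start {m0}
  [1] a ⇒ ∅ (P stuck)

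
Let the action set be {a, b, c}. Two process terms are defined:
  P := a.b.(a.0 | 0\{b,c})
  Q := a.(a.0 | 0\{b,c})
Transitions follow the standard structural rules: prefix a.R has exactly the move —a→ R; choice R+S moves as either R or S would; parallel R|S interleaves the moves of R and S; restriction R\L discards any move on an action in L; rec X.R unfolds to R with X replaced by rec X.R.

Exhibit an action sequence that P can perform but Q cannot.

P's transition system — 4 states:
  m0 = a.b.(a.0 | 0\{b,c}) :: ··a··> m1
  m1 = b.(a.0 | 0\{b,c}) :: ··b··> m2
  m2 = a.0 | 0\{b,c} :: ··a··> m3
  m3 = 0 | 0\{b,c} :: stopped
Q's transition system — 3 states:
  n0 = a.(a.0 | 0\{b,c}) :: ··a··> n1
  n1 = a.0 | 0\{b,c} :: ··a··> n2
  n2 = 0 | 0\{b,c} :: stopped
Executing ab from P (initial set {m0}):
  after a @ step 1: {m1}
  after b @ step 2: {m2}
  — P admits the full trace.
Executing ab from Q (initial set {n0}):
  after a @ step 1: {n1}
  after b @ step 2: no successor for Q

ab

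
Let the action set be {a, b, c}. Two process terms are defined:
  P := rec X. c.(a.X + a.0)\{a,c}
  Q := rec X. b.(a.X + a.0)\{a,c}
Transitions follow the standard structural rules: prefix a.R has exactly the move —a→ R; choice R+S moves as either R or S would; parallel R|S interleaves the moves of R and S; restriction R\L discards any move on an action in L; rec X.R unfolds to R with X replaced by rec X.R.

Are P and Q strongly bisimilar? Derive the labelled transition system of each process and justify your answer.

P ≁ Q

P's transition system — 2 states:
  s0 = rec X. c.(a.X + a.0)\{a,c} | ··c··> s1
  s1 = (a.(rec X. c.(a.X + a.0)\{a,c}) + a.0)\{a,c} | stopped
Q's transition system — 2 states:
  t0 = rec X. b.(a.X + a.0)\{a,c} | ··b··> t1
  t1 = (a.(rec X. b.(a.X + a.0)\{a,c}) + a.0)\{a,c} | stopped
Coarsest stable partition (strong bisimilarity classes):
  B0 = {s0}
  B1 = {s1, t1}
  B2 = {t0}
s0 ∈ B0, t0 ∈ B2 → different blocks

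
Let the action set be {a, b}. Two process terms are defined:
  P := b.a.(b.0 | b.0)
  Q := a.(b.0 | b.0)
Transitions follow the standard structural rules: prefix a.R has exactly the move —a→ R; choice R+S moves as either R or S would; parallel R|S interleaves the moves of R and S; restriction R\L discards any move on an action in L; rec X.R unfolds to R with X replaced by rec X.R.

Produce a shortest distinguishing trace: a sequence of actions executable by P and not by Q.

Reachable graph of P (6 states):
  s0 = b.a.(b.0 | b.0) | --b--▸ s1
  s1 = a.(b.0 | b.0) | --a--▸ s2
  s2 = b.0 | b.0 | --b--▸ s3, --b--▸ s4
  s3 = 0 | b.0 | --b--▸ s5
  s4 = b.0 | 0 | --b--▸ s5
  s5 = 0 | 0 | stopped
Reachable graph of Q (5 states):
  t0 = a.(b.0 | b.0) | --a--▸ t1
  t1 = b.0 | b.0 | --b--▸ t2, --b--▸ t3
  t2 = 0 | b.0 | --b--▸ t4
  t3 = b.0 | 0 | --b--▸ t4
  t4 = 0 | 0 | stopped
Trace ⟨b⟩ through P, begin at {s0}:
  step 1 (b): {s1}
  ✓ P
Trace ⟨b⟩ through Q, begin at {t0}:
  step 1 (b): no successor for Q

b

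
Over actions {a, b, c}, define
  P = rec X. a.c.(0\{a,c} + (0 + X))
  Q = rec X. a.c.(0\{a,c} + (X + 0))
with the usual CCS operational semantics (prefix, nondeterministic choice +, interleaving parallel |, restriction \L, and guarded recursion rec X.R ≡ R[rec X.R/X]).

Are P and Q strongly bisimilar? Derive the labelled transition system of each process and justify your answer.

P's transition system — 3 states:
  p0 = rec X. a.c.(0\{a,c} + (0 + X)) → —a→ p1
  p1 = c.(0\{a,c} + (0 + (rec X. a.c.(0\{a,c} + (0 + X))))) → —c→ p2
  p2 = 0\{a,c} + (0 + (rec X. a.c.(0\{a,c} + (0 + X)))) → —a→ p1
Q's transition system — 3 states:
  q0 = rec X. a.c.(0\{a,c} + (X + 0)) → —a→ q1
  q1 = c.(0\{a,c} + ((rec X. a.c.(0\{a,c} + (X + 0))) + 0)) → —c→ q2
  q2 = 0\{a,c} + ((rec X. a.c.(0\{a,c} + (X + 0))) + 0) → —a→ q1
Partition-refinement fixed point:
  B0 = {p0, p2, q0, q2}
  B1 = {p1, q1}
p0 ∈ B0, q0 ∈ B0 → same block

P ~ Q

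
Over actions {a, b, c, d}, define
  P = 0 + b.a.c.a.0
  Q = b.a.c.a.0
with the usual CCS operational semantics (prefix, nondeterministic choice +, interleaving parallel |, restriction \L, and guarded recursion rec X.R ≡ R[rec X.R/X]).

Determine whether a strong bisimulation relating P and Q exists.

YES

Reachable graph of P (5 states):
  p0 = 0 + b.a.c.a.0 → ··b··> p1
  p1 = a.c.a.0 → ··a··> p2
  p2 = c.a.0 → ··c··> p3
  p3 = a.0 → ··a··> p4
  p4 = 0 → deadlocked
Reachable graph of Q (5 states):
  q0 = b.a.c.a.0 → ··b··> q1
  q1 = a.c.a.0 → ··a··> q2
  q2 = c.a.0 → ··c··> q3
  q3 = a.0 → ··a··> q4
  q4 = 0 → deadlocked
Coarsest stable partition (strong bisimilarity classes):
  B0 = {p0, q0}
  B1 = {p1, q1}
  B2 = {p2, q2}
  B3 = {p3, q3}
  B4 = {p4, q4}
p0 ∈ B0, q0 ∈ B0 → same block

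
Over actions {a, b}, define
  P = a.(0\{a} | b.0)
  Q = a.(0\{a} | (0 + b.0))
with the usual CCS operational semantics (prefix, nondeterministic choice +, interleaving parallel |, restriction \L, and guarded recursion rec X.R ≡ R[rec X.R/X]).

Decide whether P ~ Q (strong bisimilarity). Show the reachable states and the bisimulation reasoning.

P ~ Q

P's transition system — 3 states:
  m0 = a.(0\{a} | b.0) :: --a--▸ m1
  m1 = 0\{a} | b.0 :: --b--▸ m2
  m2 = 0\{a} | 0 :: ∅
Q's transition system — 3 states:
  n0 = a.(0\{a} | (0 + b.0)) :: --a--▸ n1
  n1 = 0\{a} | (0 + b.0) :: --b--▸ n2
  n2 = 0\{a} | 0 :: ∅
Partition-refinement fixed point:
  B0 = {m0, n0}
  B1 = {m1, n1}
  B2 = {m2, n2}
m0 ∈ B0, n0 ∈ B0 → same block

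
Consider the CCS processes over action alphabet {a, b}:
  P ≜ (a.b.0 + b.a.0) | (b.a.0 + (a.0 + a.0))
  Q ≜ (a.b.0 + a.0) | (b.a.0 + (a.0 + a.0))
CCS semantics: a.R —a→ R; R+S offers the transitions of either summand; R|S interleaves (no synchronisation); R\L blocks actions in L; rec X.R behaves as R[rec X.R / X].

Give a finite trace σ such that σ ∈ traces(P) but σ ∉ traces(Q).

Reachable graph of P (12 states):
  m0 = (a.b.0 + b.a.0) | (b.a.0 + (a.0 + a.0)) | -a-> m1, -a-> m2, -b-> m3, -b-> m4
  m1 = (a.b.0 + b.a.0) | 0 | -a-> m5, -b-> m6
  m2 = b.0 | (b.a.0 + (a.0 + a.0)) | -a-> m5, -b-> m7, -b-> m8
  m3 = (a.b.0 + b.a.0) | a.0 | -a-> m1, -a-> m8, -b-> m9
  m4 = a.0 | (b.a.0 + (a.0 + a.0)) | -a-> m6, -a-> m7, -b-> m9
  m5 = b.0 | 0 | -b-> m10
  m6 = a.0 | 0 | -a-> m10
  m7 = 0 | (b.a.0 + (a.0 + a.0)) | -a-> m10, -b-> m11
  m8 = b.0 | a.0 | -a-> m5, -b-> m11
  m9 = a.0 | a.0 | -a-> m11, -a-> m6
  m10 = 0 | 0 | (no moves)
  m11 = 0 | a.0 | -a-> m10
Reachable graph of Q (9 states):
  n0 = (a.b.0 + a.0) | (b.a.0 + (a.0 + a.0)) | -a-> n1, -a-> n2, -a-> n3, -b-> n4
  n1 = (a.b.0 + a.0) | 0 | -a-> n5, -a-> n6
  n2 = 0 | (b.a.0 + (a.0 + a.0)) | -a-> n5, -b-> n7
  n3 = b.0 | (b.a.0 + (a.0 + a.0)) | -a-> n6, -b-> n2, -b-> n8
  n4 = (a.b.0 + a.0) | a.0 | -a-> n1, -a-> n7, -a-> n8
  n5 = 0 | 0 | (no moves)
  n6 = b.0 | 0 | -b-> n5
  n7 = 0 | a.0 | -a-> n5
  n8 = b.0 | a.0 | -a-> n6, -b-> n7
Trace ⟨bb⟩ through P, begin at {m0}:
  step 1 (b): {m3, m4}
  step 2 (b): {m9}
  P completes σ.
Trace ⟨bb⟩ through Q, begin at {n0}:
  step 1 (b): {n4}
  step 2 (b): ∅ (Q stuck)

bb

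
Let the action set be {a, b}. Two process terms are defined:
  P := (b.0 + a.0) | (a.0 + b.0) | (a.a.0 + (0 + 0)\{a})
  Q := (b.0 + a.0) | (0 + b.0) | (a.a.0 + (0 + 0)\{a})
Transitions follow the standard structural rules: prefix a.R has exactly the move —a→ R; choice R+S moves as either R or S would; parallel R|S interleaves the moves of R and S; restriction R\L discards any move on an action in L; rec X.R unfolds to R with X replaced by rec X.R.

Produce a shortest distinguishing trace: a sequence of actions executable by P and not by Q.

aaaa

P's transition system — 12 states:
  m0 = (b.0 + a.0) | (a.0 + b.0) | (a.a.0 + (0 + 0)\{a}) has moves —a→ m1, —a→ m2, —a→ m3, —b→ m2, —b→ m3
  m1 = (b.0 + a.0) | (a.0 + b.0) | a.0 has moves —a→ m4, —a→ m5, —a→ m6, —b→ m5, —b→ m6
  m2 = (b.0 + a.0) | 0 | (a.a.0 + (0 + 0)\{a}) has moves —a→ m5, —a→ m7, —b→ m7
  m3 = 0 | (a.0 + b.0) | (a.a.0 + (0 + 0)\{a}) has moves —a→ m6, —a→ m7, —b→ m7
  m4 = (b.0 + a.0) | (a.0 + b.0) | 0 has moves —a→ m8, —a→ m9, —b→ m8, —b→ m9
  m5 = (b.0 + a.0) | 0 | a.0 has moves —a→ m10, —a→ m8, —b→ m10
  m6 = 0 | (a.0 + b.0) | a.0 has moves —a→ m10, —a→ m9, —b→ m10
  m7 = 0 | 0 | (a.a.0 + (0 + 0)\{a}) has moves —a→ m10
  m8 = (b.0 + a.0) | 0 | 0 has moves —a→ m11, —b→ m11
  m9 = 0 | (a.0 + b.0) | 0 has moves —a→ m11, —b→ m11
  m10 = 0 | 0 | a.0 has moves —a→ m11
  m11 = 0 | 0 | 0 has moves deadlocked
Q's transition system — 12 states:
  n0 = (b.0 + a.0) | (0 + b.0) | (a.a.0 + (0 + 0)\{a}) has moves —a→ n1, —a→ n2, —b→ n2, —b→ n3
  n1 = (b.0 + a.0) | (0 + b.0) | a.0 has moves —a→ n4, —a→ n5, —b→ n5, —b→ n6
  n2 = 0 | (0 + b.0) | (a.a.0 + (0 + 0)\{a}) has moves —a→ n5, —b→ n7
  n3 = (b.0 + a.0) | 0 | (a.a.0 + (0 + 0)\{a}) has moves —a→ n6, —a→ n7, —b→ n7
  n4 = (b.0 + a.0) | (0 + b.0) | 0 has moves —a→ n8, —b→ n8, —b→ n9
  n5 = 0 | (0 + b.0) | a.0 has moves —a→ n8, —b→ n10
  n6 = (b.0 + a.0) | 0 | a.0 has moves —a→ n10, —a→ n9, —b→ n10
  n7 = 0 | 0 | (a.a.0 + (0 + 0)\{a}) has moves —a→ n10
  n8 = 0 | (0 + b.0) | 0 has moves —b→ n11
  n9 = (b.0 + a.0) | 0 | 0 has moves —a→ n11, —b→ n11
  n10 = 0 | 0 | a.0 has moves —a→ n11
  n11 = 0 | 0 | 0 has moves deadlocked
Executing aaaa from P (initial set {m0}):
  [1] a ⇒ {m1, m2, m3}
  [2] a ⇒ {m4, m5, m6, m7}
  [3] a ⇒ {m10, m8, m9}
  [4] a ⇒ {m11}
  — P admits the full trace.
Executing aaaa from Q (initial set {n0}):
  [1] a ⇒ {n1, n2}
  [2] a ⇒ {n4, n5}
  [3] a ⇒ {n8}
  [4] a ⇒ ∅ (Q stuck)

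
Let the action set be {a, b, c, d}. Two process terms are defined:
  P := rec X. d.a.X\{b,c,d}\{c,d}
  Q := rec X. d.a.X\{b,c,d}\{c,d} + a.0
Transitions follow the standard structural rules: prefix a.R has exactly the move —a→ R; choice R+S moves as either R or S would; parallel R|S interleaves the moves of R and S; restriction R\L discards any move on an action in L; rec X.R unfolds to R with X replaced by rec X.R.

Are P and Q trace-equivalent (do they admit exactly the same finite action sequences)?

P's transition system — 3 states:
  s0 = rec X. d.a.X\{b,c,d}\{c,d} → -d-> s1
  s1 = a.(rec X. d.a.X\{b,c,d}\{c,d})\{b,c,d}\{c,d} → -a-> s2
  s2 = (rec X. d.a.X\{b,c,d}\{c,d})\{b,c,d}\{c,d} → (no moves)
Q's transition system — 5 states:
  t0 = rec X. d.a.X\{b,c,d}\{c,d} + a.0 → -a-> t1, -d-> t2
  t1 = 0 → (no moves)
  t2 = a.(rec X. d.a.X\{b,c,d}\{c,d} + a.0)\{b,c,d}\{c,d} → -a-> t3
  t3 = (rec X. d.a.X\{b,c,d}\{c,d} + a.0)\{b,c,d}\{c,d} → -a-> t4
  t4 = 0\{b,c,d}\{c,d} → (no moves)
Trace ⟨a⟩ through Q, begin at {t0}:
  after a @ step 1: {t1}
  Q completes σ.
Trace ⟨a⟩ through P, begin at {s0}:
  after a @ step 1: ∅  — P cannot continue

NO — witness ⟨a⟩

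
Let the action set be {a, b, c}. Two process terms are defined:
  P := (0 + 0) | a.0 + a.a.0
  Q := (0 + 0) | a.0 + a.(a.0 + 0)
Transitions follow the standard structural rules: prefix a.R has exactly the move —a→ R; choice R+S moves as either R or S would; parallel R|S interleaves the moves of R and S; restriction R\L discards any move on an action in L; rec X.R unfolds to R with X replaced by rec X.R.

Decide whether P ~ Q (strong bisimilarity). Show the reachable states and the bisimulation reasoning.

Reachable graph of P (4 states):
  u0 = (0 + 0) | a.0 + a.a.0 → --a--▸ u1, --a--▸ u2
  u1 = (0 + 0) | 0 → deadlocked
  u2 = a.0 → --a--▸ u3
  u3 = 0 → deadlocked
Reachable graph of Q (4 states):
  v0 = (0 + 0) | a.0 + a.(a.0 + 0) → --a--▸ v1, --a--▸ v2
  v1 = (0 + 0) | 0 → deadlocked
  v2 = a.0 + 0 → --a--▸ v3
  v3 = 0 → deadlocked
Partition-refinement fixed point:
  B0 = {u0, v0}
  B1 = {u1, u3, v1, v3}
  B2 = {u2, v2}
u0 ∈ B0, v0 ∈ B0 → same block

P ~ Q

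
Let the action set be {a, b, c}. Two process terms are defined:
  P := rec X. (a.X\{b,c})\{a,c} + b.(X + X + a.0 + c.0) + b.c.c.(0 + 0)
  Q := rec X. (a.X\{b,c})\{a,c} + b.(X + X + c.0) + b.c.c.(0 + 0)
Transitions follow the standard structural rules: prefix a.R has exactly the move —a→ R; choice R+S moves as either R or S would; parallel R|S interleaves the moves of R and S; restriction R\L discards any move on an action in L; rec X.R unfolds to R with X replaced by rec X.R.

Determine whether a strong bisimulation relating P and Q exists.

NO

P's transition system — 6 states:
  m0 = rec X. (a.X\{b,c})\{a,c} + b.(X + X + a.0 + c.0) + b.c.c.(0 + 0) has moves —b→ m1, —b→ m2
  m1 = (rec X. (a.X\{b,c})\{a,c} + b.(X + X + a.0 + c.0) + b.c.c.(0 + 0)) + (rec X. (a.X\{b,c})\{a,c} + b.(X + X + a.0 + c.0) + b.c.c.(0 + 0)) + a.0 + c.0 has moves —a→ m3, —b→ m1, —b→ m2, —c→ m3
  m2 = c.c.(0 + 0) has moves —c→ m4
  m3 = 0 has moves ·
  m4 = c.(0 + 0) has moves —c→ m5
  m5 = 0 + 0 has moves ·
Q's transition system — 6 states:
  n0 = rec X. (a.X\{b,c})\{a,c} + b.(X + X + c.0) + b.c.c.(0 + 0) has moves —b→ n1, —b→ n2
  n1 = (rec X. (a.X\{b,c})\{a,c} + b.(X + X + c.0) + b.c.c.(0 + 0)) + (rec X. (a.X\{b,c})\{a,c} + b.(X + X + c.0) + b.c.c.(0 + 0)) + c.0 has moves —b→ n1, —b→ n2, —c→ n3
  n2 = c.c.(0 + 0) has moves —c→ n4
  n3 = 0 has moves ·
  n4 = c.(0 + 0) has moves —c→ n5
  n5 = 0 + 0 has moves ·
Bisimilarity quotient blocks:
  B0 = {m0}
  B1 = {m2, n2}
  B2 = {m4, n4}
  B3 = {m3, m5, n3, n5}
  B4 = {m1}
  B5 = {n0}
  B6 = {n1}
m0 ∈ B0, n0 ∈ B5 → different blocks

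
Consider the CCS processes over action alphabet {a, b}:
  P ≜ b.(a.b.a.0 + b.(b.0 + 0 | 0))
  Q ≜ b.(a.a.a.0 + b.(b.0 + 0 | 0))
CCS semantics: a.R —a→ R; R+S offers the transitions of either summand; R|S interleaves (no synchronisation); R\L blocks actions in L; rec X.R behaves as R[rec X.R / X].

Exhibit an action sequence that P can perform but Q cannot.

LTS(P): 6 reachable states
  u0 = b.(a.b.a.0 + b.(b.0 + 0 | 0)) ⊢ —b→ u1
  u1 = a.b.a.0 + b.(b.0 + 0 | 0) ⊢ —a→ u2, —b→ u3
  u2 = b.a.0 ⊢ —b→ u4
  u3 = b.0 + 0 | 0 ⊢ —b→ u5
  u4 = a.0 ⊢ —a→ u5
  u5 = 0 ⊢ ∅
LTS(Q): 6 reachable states
  v0 = b.(a.a.a.0 + b.(b.0 + 0 | 0)) ⊢ —b→ v1
  v1 = a.a.a.0 + b.(b.0 + 0 | 0) ⊢ —a→ v2, —b→ v3
  v2 = a.a.0 ⊢ —a→ v4
  v3 = b.0 + 0 | 0 ⊢ —b→ v5
  v4 = a.0 ⊢ —a→ v5
  v5 = 0 ⊢ ∅
Trace ⟨bab⟩ through P, begin at {u0}:
  step 1 (b): {u1}
  step 2 (a): {u2}
  step 3 (b): {u4}
  P completes σ.
Trace ⟨bab⟩ through Q, begin at {v0}:
  step 1 (b): {v1}
  step 2 (a): {v2}
  step 3 (b): ∅  — Q cannot continue

bab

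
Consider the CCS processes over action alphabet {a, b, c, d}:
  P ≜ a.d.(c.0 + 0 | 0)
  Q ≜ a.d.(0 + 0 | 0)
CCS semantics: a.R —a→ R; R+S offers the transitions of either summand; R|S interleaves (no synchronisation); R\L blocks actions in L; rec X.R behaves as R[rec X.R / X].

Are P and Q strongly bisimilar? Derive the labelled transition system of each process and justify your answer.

LTS(P): 4 reachable states
  p0 = a.d.(c.0 + 0 | 0) ⊢ —a→ p1
  p1 = d.(c.0 + 0 | 0) ⊢ —d→ p2
  p2 = c.0 + 0 | 0 ⊢ —c→ p3
  p3 = 0 ⊢ stopped
LTS(Q): 3 reachable states
  q0 = a.d.(0 + 0 | 0) ⊢ —a→ q1
  q1 = d.(0 + 0 | 0) ⊢ —d→ q2
  q2 = 0 + 0 | 0 ⊢ stopped
Partition-refinement fixed point:
  B0 = {p0}
  B1 = {p1}
  B2 = {p2}
  B3 = {p3, q2}
  B4 = {q0}
  B5 = {q1}
p0 ∈ B0, q0 ∈ B4 → different blocks

not bisimilar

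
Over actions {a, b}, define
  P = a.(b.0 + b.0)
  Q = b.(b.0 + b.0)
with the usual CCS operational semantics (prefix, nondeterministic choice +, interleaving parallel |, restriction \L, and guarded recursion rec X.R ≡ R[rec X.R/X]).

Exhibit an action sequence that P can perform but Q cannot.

P's transition system — 3 states:
  u0 = a.(b.0 + b.0) :: —a→ u1
  u1 = b.0 + b.0 :: —b→ u2
  u2 = 0 :: deadlocked
Q's transition system — 3 states:
  v0 = b.(b.0 + b.0) :: —b→ v1
  v1 = b.0 + b.0 :: —b→ v2
  v2 = 0 :: deadlocked
Run σ = ⟨a⟩ on P: start {u0}
  step 1 (a): {u1}
  ✓ P
Run σ = ⟨a⟩ on Q: start {v0}
  step 1 (a): no successor for Q

a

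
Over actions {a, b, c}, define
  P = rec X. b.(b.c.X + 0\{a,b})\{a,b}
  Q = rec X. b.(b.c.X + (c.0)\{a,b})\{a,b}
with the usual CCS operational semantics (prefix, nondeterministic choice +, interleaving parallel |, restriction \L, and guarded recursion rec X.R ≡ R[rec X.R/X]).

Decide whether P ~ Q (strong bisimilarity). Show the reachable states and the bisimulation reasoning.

LTS(P): 2 reachable states
  u0 = rec X. b.(b.c.X + 0\{a,b})\{a,b} ⊢ —b→ u1
  u1 = (b.c.(rec X. b.(b.c.X + 0\{a,b})\{a,b}) + 0\{a,b})\{a,b} ⊢ (no moves)
LTS(Q): 3 reachable states
  v0 = rec X. b.(b.c.X + (c.0)\{a,b})\{a,b} ⊢ —b→ v1
  v1 = (b.c.(rec X. b.(b.c.X + (c.0)\{a,b})\{a,b}) + (c.0)\{a,b})\{a,b} ⊢ —c→ v2
  v2 = 0\{a,b}\{a,b} ⊢ (no moves)
Partition-refinement fixed point:
  B0 = {u0}
  B1 = {u1, v2}
  B2 = {v0}
  B3 = {v1}
u0 ∈ B0, v0 ∈ B2 → different blocks

NO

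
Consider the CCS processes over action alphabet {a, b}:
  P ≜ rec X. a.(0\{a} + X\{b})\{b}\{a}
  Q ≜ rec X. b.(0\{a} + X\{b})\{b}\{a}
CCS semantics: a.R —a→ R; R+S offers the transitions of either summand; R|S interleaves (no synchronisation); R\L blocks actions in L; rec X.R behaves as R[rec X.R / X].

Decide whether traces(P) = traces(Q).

traces(P) ≠ traces(Q) — witness ⟨a⟩

LTS(P): 2 reachable states
  p0 = rec X. a.(0\{a} + X\{b})\{b}\{a} → ··a··> p1
  p1 = (0\{a} + (rec X. a.(0\{a} + X\{b})\{b}\{a})\{b})\{b}\{a} → ·
LTS(Q): 2 reachable states
  q0 = rec X. b.(0\{a} + X\{b})\{b}\{a} → ··b··> q1
  q1 = (0\{a} + (rec X. b.(0\{a} + X\{b})\{b}\{a})\{b})\{b}\{a} → ·
Run σ = ⟨a⟩ on P: start {p0}
  step 1 (a): {p1}
  P completes σ.
Run σ = ⟨a⟩ on Q: start {q0}
  step 1 (a): no successor for Q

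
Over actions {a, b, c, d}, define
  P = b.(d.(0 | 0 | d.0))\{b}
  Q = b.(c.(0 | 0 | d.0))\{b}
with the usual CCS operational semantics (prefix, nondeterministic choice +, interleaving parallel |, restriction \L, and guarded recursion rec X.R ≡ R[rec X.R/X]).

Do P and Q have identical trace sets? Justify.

LTS(P): 4 reachable states
  m0 = b.(d.(0 | 0 | d.0))\{b} → -b-> m1
  m1 = (d.(0 | 0 | d.0))\{b} → -d-> m2
  m2 = (0 | 0 | d.0)\{b} → -d-> m3
  m3 = (0 | 0 | 0)\{b} → ·
LTS(Q): 4 reachable states
  n0 = b.(c.(0 | 0 | d.0))\{b} → -b-> n1
  n1 = (c.(0 | 0 | d.0))\{b} → -c-> n2
  n2 = (0 | 0 | d.0)\{b} → -d-> n3
  n3 = (0 | 0 | 0)\{b} → ·
Trace ⟨bd⟩ through P, begin at {m0}:
  [1] b ⇒ {m1}
  [2] d ⇒ {m2}
  — P admits the full trace.
Trace ⟨bd⟩ through Q, begin at {n0}:
  [1] b ⇒ {n1}
  [2] d ⇒ ∅ (Q stuck)

NO — witness ⟨bd⟩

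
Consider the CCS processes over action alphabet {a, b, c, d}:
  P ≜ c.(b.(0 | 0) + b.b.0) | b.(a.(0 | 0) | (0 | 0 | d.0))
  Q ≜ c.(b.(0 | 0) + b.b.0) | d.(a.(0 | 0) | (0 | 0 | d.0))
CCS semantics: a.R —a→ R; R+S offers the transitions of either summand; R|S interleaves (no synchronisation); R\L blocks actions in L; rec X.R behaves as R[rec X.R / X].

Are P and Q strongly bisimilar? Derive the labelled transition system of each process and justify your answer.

LTS(P): 25 reachable states
  p0 = c.(b.(0 | 0) + b.b.0) | b.(a.(0 | 0) | (0 | 0 | d.0)) has moves --b--▸ p1, --c--▸ p2
  p1 = c.(b.(0 | 0) + b.b.0) | (a.(0 | 0) | (0 | 0 | d.0)) has moves --a--▸ p3, --c--▸ p4, --d--▸ p5
  p2 = (b.(0 | 0) + b.b.0) | b.(a.(0 | 0) | (0 | 0 | d.0)) has moves --b--▸ p4, --b--▸ p6, --b--▸ p7
  p3 = c.(b.(0 | 0) + b.b.0) | (0 | 0 | (0 | 0 | d.0)) has moves --c--▸ p8, --d--▸ p9
  p4 = (b.(0 | 0) + b.b.0) | (a.(0 | 0) | (0 | 0 | d.0)) has moves --a--▸ p8, --b--▸ p10, --b--▸ p11, --d--▸ p12
  p5 = c.(b.(0 | 0) + b.b.0) | (a.(0 | 0) | (0 | 0 | 0)) has moves --a--▸ p9, --c--▸ p12
  p6 = 0 | 0 | b.(a.(0 | 0) | (0 | 0 | d.0)) has moves --b--▸ p10
  p7 = b.0 | b.(a.(0 | 0) | (0 | 0 | d.0)) has moves --b--▸ p11, --b--▸ p13
  p8 = (b.(0 | 0) + b.b.0) | (0 | 0 | (0 | 0 | d.0)) has moves --b--▸ p14, --b--▸ p15, --d--▸ p16
  p9 = c.(b.(0 | 0) + b.b.0) | (0 | 0 | (0 | 0 | 0)) has moves --c--▸ p16
  p10 = 0 | 0 | (a.(0 | 0) | (0 | 0 | d.0)) has moves --a--▸ p14, --d--▸ p17
  p11 = b.0 | (a.(0 | 0) | (0 | 0 | d.0)) has moves --a--▸ p15, --b--▸ p18, --d--▸ p19
  p12 = (b.(0 | 0) + b.b.0) | (a.(0 | 0) | (0 | 0 | 0)) has moves --a--▸ p16, --b--▸ p17, --b--▸ p19
  p13 = 0 | b.(a.(0 | 0) | (0 | 0 | d.0)) has moves --b--▸ p18
  p14 = 0 | 0 | (0 | 0 | (0 | 0 | d.0)) has moves --d--▸ p20
  p15 = b.0 | (0 | 0 | (0 | 0 | d.0)) has moves --b--▸ p21, --d--▸ p22
  p16 = (b.(0 | 0) + b.b.0) | (0 | 0 | (0 | 0 | 0)) has moves --b--▸ p20, --b--▸ p22
  p17 = 0 | 0 | (a.(0 | 0) | (0 | 0 | 0)) has moves --a--▸ p20
  p18 = 0 | (a.(0 | 0) | (0 | 0 | d.0)) has moves --a--▸ p21, --d--▸ p23
  p19 = b.0 | (a.(0 | 0) | (0 | 0 | 0)) has moves --a--▸ p22, --b--▸ p23
  p20 = 0 | 0 | (0 | 0 | (0 | 0 | 0)) has moves stopped
  p21 = 0 | (0 | 0 | (0 | 0 | d.0)) has moves --d--▸ p24
  p22 = b.0 | (0 | 0 | (0 | 0 | 0)) has moves --b--▸ p24
  p23 = 0 | (a.(0 | 0) | (0 | 0 | 0)) has moves --a--▸ p24
  p24 = 0 | (0 | 0 | (0 | 0 | 0)) has moves stopped
LTS(Q): 25 reachable states
  q0 = c.(b.(0 | 0) + b.b.0) | d.(a.(0 | 0) | (0 | 0 | d.0)) has moves --c--▸ q1, --d--▸ q2
  q1 = (b.(0 | 0) + b.b.0) | d.(a.(0 | 0) | (0 | 0 | d.0)) has moves --b--▸ q3, --b--▸ q4, --d--▸ q5
  q2 = c.(b.(0 | 0) + b.b.0) | (a.(0 | 0) | (0 | 0 | d.0)) has moves --a--▸ q6, --c--▸ q5, --d--▸ q7
  q3 = 0 | 0 | d.(a.(0 | 0) | (0 | 0 | d.0)) has moves --d--▸ q8
  q4 = b.0 | d.(a.(0 | 0) | (0 | 0 | d.0)) has moves --b--▸ q9, --d--▸ q10
  q5 = (b.(0 | 0) + b.b.0) | (a.(0 | 0) | (0 | 0 | d.0)) has moves --a--▸ q11, --b--▸ q10, --b--▸ q8, --d--▸ q12
  q6 = c.(b.(0 | 0) + b.b.0) | (0 | 0 | (0 | 0 | d.0)) has moves --c--▸ q11, --d--▸ q13
  q7 = c.(b.(0 | 0) + b.b.0) | (a.(0 | 0) | (0 | 0 | 0)) has moves --a--▸ q13, --c--▸ q12
  q8 = 0 | 0 | (a.(0 | 0) | (0 | 0 | d.0)) has moves --a--▸ q14, --d--▸ q15
  q9 = 0 | d.(a.(0 | 0) | (0 | 0 | d.0)) has moves --d--▸ q16
  q10 = b.0 | (a.(0 | 0) | (0 | 0 | d.0)) has moves --a--▸ q17, --b--▸ q16, --d--▸ q18
  q11 = (b.(0 | 0) + b.b.0) | (0 | 0 | (0 | 0 | d.0)) has moves --b--▸ q14, --b--▸ q17, --d--▸ q19
  q12 = (b.(0 | 0) + b.b.0) | (a.(0 | 0) | (0 | 0 | 0)) has moves --a--▸ q19, --b--▸ q15, --b--▸ q18
  q13 = c.(b.(0 | 0) + b.b.0) | (0 | 0 | (0 | 0 | 0)) has moves --c--▸ q19
  q14 = 0 | 0 | (0 | 0 | (0 | 0 | d.0)) has moves --d--▸ q20
  q15 = 0 | 0 | (a.(0 | 0) | (0 | 0 | 0)) has moves --a--▸ q20
  q16 = 0 | (a.(0 | 0) | (0 | 0 | d.0)) has moves --a--▸ q21, --d--▸ q22
  q17 = b.0 | (0 | 0 | (0 | 0 | d.0)) has moves --b--▸ q21, --d--▸ q23
  q18 = b.0 | (a.(0 | 0) | (0 | 0 | 0)) has moves --a--▸ q23, --b--▸ q22
  q19 = (b.(0 | 0) + b.b.0) | (0 | 0 | (0 | 0 | 0)) has moves --b--▸ q20, --b--▸ q23
  q20 = 0 | 0 | (0 | 0 | (0 | 0 | 0)) has moves stopped
  q21 = 0 | (0 | 0 | (0 | 0 | d.0)) has moves --d--▸ q24
  q22 = 0 | (a.(0 | 0) | (0 | 0 | 0)) has moves --a--▸ q24
  q23 = b.0 | (0 | 0 | (0 | 0 | 0)) has moves --b--▸ q24
  q24 = 0 | (0 | 0 | (0 | 0 | 0)) has moves stopped
Partition-refinement fixed point:
  B0 = {p0}
  B1 = {p2}
  B2 = {p7}
  B3 = {p13, p6}
  B4 = {p10, p18, q16, q8}
  B5 = {p14, p21, q14, q21}
  B6 = {p20, p24, q20, q24}
  B7 = {p17, p23, q15, q22}
  B8 = {p11, q10}
  B9 = {p15, q17}
  B10 = {p22, q23}
  B11 = {p19, q18}
  B12 = {p4, q5}
  B13 = {p8, q11}
  B14 = {p16, q19}
  B15 = {p12, q12}
  B16 = {p1, q2}
  B17 = {p3, q6}
  B18 = {p9, q13}
  B19 = {p5, q7}
  B20 = {q0}
  B21 = {q1}
  B22 = {q4}
  B23 = {q3, q9}
p0 ∈ B0, q0 ∈ B20 → different blocks

P ≁ Q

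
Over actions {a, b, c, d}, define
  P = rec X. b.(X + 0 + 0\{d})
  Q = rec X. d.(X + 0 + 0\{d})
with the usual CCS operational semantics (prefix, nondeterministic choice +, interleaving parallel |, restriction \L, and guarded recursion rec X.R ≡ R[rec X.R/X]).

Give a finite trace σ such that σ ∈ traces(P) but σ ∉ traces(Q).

LTS(P): 2 reachable states
  p0 = rec X. b.(X + 0 + 0\{d}) → ··b··> p1
  p1 = (rec X. b.(X + 0 + 0\{d})) + 0 + 0\{d} → ··b··> p1
LTS(Q): 2 reachable states
  q0 = rec X. d.(X + 0 + 0\{d}) → ··d··> q1
  q1 = (rec X. d.(X + 0 + 0\{d})) + 0 + 0\{d} → ··d··> q1
Executing b from P (initial set {p0}):
  step 1 (b): {p1}
  — P admits the full trace.
Executing b from Q (initial set {q0}):
  step 1 (b): no successor for Q

b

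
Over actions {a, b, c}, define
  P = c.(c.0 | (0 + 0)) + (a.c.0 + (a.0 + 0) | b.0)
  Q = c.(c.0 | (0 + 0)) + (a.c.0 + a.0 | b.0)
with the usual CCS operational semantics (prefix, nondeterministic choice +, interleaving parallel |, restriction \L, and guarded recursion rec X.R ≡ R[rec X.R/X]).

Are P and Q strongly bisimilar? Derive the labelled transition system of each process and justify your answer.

Reachable graph of P (8 states):
  p0 = c.(c.0 | (0 + 0)) + (a.c.0 + (a.0 + 0) | b.0) → =a=> p1, =a=> p2, =b=> p3, =c=> p4
  p1 = 0 | b.0 → =b=> p5
  p2 = c.0 → =c=> p6
  p3 = (a.0 + 0) | 0 → =a=> p5
  p4 = c.0 | (0 + 0) → =c=> p7
  p5 = 0 | 0 → ·
  p6 = 0 → ·
  p7 = 0 | (0 + 0) → ·
Reachable graph of Q (8 states):
  q0 = c.(c.0 | (0 + 0)) + (a.c.0 + a.0 | b.0) → =a=> q1, =a=> q2, =b=> q3, =c=> q4
  q1 = 0 | b.0 → =b=> q5
  q2 = c.0 → =c=> q6
  q3 = a.0 | 0 → =a=> q5
  q4 = c.0 | (0 + 0) → =c=> q7
  q5 = 0 | 0 → ·
  q6 = 0 → ·
  q7 = 0 | (0 + 0) → ·
Coarsest stable partition (strong bisimilarity classes):
  B0 = {p0, q0}
  B1 = {p2, p4, q2, q4}
  B2 = {p5, p6, p7, q5, q6, q7}
  B3 = {p1, q1}
  B4 = {p3, q3}
p0 ∈ B0, q0 ∈ B0 → same block

YES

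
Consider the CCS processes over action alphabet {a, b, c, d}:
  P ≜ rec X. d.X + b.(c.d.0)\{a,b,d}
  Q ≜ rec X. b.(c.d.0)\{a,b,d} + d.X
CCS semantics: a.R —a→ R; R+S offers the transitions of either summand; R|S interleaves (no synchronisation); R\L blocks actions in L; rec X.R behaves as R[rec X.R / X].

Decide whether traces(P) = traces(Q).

P's transition system — 3 states:
  s0 = rec X. d.X + b.(c.d.0)\{a,b,d} | --b--▸ s1, --d--▸ s0
  s1 = (c.d.0)\{a,b,d} | --c--▸ s2
  s2 = (d.0)\{a,b,d} | deadlocked
Q's transition system — 3 states:
  t0 = rec X. b.(c.d.0)\{a,b,d} + d.X | --b--▸ t1, --d--▸ t0
  t1 = (c.d.0)\{a,b,d} | --c--▸ t2
  t2 = (d.0)\{a,b,d} | deadlocked
Coarsest stable partition (strong bisimilarity classes):
  B0 = {s0, t0}
  B1 = {s1, t1}
  B2 = {s2, t2}
s0 ∈ B0, t0 ∈ B0 → same block
Bisimilar ⇒ trace-equivalent.

YES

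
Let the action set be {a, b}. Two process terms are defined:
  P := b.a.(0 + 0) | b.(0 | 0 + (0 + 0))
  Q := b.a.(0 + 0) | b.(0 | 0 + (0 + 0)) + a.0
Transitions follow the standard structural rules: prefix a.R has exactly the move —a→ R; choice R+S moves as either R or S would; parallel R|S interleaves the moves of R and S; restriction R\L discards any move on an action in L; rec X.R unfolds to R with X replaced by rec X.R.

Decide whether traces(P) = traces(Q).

traces(P) ≠ traces(Q) — witness ⟨a⟩

P's transition system — 6 states:
  p0 = b.a.(0 + 0) | b.(0 | 0 + (0 + 0)) :: ··b··> p1, ··b··> p2
  p1 = a.(0 + 0) | b.(0 | 0 + (0 + 0)) :: ··a··> p3, ··b··> p4
  p2 = b.a.(0 + 0) | (0 | 0 + (0 + 0)) :: ··b··> p4
  p3 = (0 + 0) | b.(0 | 0 + (0 + 0)) :: ··b··> p5
  p4 = a.(0 + 0) | (0 | 0 + (0 + 0)) :: ··a··> p5
  p5 = (0 + 0) | (0 | 0 + (0 + 0)) :: ·
Q's transition system — 7 states:
  q0 = b.a.(0 + 0) | b.(0 | 0 + (0 + 0)) + a.0 :: ··a··> q1, ··b··> q2, ··b··> q3
  q1 = 0 :: ·
  q2 = a.(0 + 0) | b.(0 | 0 + (0 + 0)) :: ··a··> q4, ··b··> q5
  q3 = b.a.(0 + 0) | (0 | 0 + (0 + 0)) :: ··b··> q5
  q4 = (0 + 0) | b.(0 | 0 + (0 + 0)) :: ··b··> q6
  q5 = a.(0 + 0) | (0 | 0 + (0 + 0)) :: ··a··> q6
  q6 = (0 + 0) | (0 | 0 + (0 + 0)) :: ·
Executing a from Q (initial set {q0}):
  [1] a ⇒ {q1}
  Q completes σ.
Executing a from P (initial set {p0}):
  [1] a ⇒ ∅ (P stuck)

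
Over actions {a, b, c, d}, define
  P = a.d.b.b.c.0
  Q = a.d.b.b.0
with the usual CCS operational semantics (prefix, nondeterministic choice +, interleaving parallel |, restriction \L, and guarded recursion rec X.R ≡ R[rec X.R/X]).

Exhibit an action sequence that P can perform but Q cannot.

adbbc

Reachable graph of P (6 states):
  s0 = a.d.b.b.c.0 → -a-> s1
  s1 = d.b.b.c.0 → -d-> s2
  s2 = b.b.c.0 → -b-> s3
  s3 = b.c.0 → -b-> s4
  s4 = c.0 → -c-> s5
  s5 = 0 → ·
Reachable graph of Q (5 states):
  t0 = a.d.b.b.0 → -a-> t1
  t1 = d.b.b.0 → -d-> t2
  t2 = b.b.0 → -b-> t3
  t3 = b.0 → -b-> t4
  t4 = 0 → ·
Executing adbbc from P (initial set {s0}):
  [1] a ⇒ {s1}
  [2] d ⇒ {s2}
  [3] b ⇒ {s3}
  [4] b ⇒ {s4}
  [5] c ⇒ {s5}
  — P admits the full trace.
Executing adbbc from Q (initial set {t0}):
  [1] a ⇒ {t1}
  [2] d ⇒ {t2}
  [3] b ⇒ {t3}
  [4] b ⇒ {t4}
  [5] c ⇒ ∅  — Q cannot continue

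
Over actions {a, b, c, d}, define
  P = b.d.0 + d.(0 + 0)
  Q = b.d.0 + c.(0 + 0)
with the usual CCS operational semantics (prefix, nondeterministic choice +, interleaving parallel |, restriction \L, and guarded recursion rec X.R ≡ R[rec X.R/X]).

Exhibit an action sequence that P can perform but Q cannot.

LTS(P): 4 reachable states
  p0 = b.d.0 + d.(0 + 0) :: =b=> p1, =d=> p2
  p1 = d.0 :: =d=> p3
  p2 = 0 + 0 :: deadlocked
  p3 = 0 :: deadlocked
LTS(Q): 4 reachable states
  q0 = b.d.0 + c.(0 + 0) :: =b=> q1, =c=> q2
  q1 = d.0 :: =d=> q3
  q2 = 0 + 0 :: deadlocked
  q3 = 0 :: deadlocked
Trace ⟨d⟩ through P, begin at {p0}:
  after d @ step 1: {p2}
  — P admits the full trace.
Trace ⟨d⟩ through Q, begin at {q0}:
  after d @ step 1: ∅  — Q cannot continue

d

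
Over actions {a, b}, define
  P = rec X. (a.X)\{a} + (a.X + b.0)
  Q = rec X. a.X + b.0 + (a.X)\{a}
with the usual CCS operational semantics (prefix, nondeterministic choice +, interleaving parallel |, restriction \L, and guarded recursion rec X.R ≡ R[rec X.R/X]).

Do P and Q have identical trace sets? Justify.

YES

Reachable graph of P (2 states):
  m0 = rec X. (a.X)\{a} + (a.X + b.0) has moves -a-> m0, -b-> m1
  m1 = 0 has moves stopped
Reachable graph of Q (2 states):
  n0 = rec X. a.X + b.0 + (a.X)\{a} has moves -a-> n0, -b-> n1
  n1 = 0 has moves stopped
Coarsest stable partition (strong bisimilarity classes):
  B0 = {m0, n0}
  B1 = {m1, n1}
m0 ∈ B0, n0 ∈ B0 → same block
Bisimilar ⇒ trace-equivalent.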